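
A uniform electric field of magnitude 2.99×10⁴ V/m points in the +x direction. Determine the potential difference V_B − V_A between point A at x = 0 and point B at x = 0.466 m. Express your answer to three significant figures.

-1.39×10⁴ V

In a uniform field, potential decreases in the direction of E: V_B − V_A = −E·Δx.
V_B − V_A = −(2.99×10⁴ V/m)(0.466 m) = -1.39×10⁴ V.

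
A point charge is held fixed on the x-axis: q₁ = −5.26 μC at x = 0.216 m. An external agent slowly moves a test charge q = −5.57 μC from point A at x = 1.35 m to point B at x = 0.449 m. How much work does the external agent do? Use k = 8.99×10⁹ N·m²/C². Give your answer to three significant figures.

0.898 J

For quasistatic motion the external work equals the change in potential energy: W_ext = qΔV = q(V_B − V_A).
At A: distance to the source charge is 1.13 m; V_A = kq₁/r = -4.17×10⁴ V.
At B: distance to the source charge is 0.233 m; V_B = kq₁/r = -2.03×10⁵ V.
ΔV = V_B − V_A = -1.61×10⁵ V.
W_ext = qΔV = (-5.57×10⁻⁶ C)(-1.61×10⁵ V) = 0.898 J.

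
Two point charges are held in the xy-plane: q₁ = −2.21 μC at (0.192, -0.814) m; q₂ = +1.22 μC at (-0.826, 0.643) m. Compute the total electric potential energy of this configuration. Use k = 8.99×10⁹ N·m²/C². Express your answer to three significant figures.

The assembly work is the sum of pairwise potential energies, U = Σ_{i<j} kqᵢqⱼ/rᵢⱼ.
Pair separations: r₁₂ = 1.78 m.
U = (-0.0136) = -0.0136 J.

-0.0136 J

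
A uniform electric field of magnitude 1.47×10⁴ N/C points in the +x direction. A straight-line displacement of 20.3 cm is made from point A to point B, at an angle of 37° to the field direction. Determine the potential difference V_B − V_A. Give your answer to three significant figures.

-2380 V

Only the component of displacement along E changes the potential: ΔV = −E·d·cosθ.
ΔV = −(1.47×10⁴ V/m)(0.203 m)cos37° = -2380 V.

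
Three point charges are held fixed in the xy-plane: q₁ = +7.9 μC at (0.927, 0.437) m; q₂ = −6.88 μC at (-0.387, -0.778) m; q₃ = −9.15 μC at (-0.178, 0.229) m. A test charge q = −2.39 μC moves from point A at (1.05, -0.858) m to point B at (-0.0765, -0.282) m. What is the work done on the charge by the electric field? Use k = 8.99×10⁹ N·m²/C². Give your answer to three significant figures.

The work done by the electric force is W_field = −ΔU = −q(V_B − V_A) = q(V_A − V_B).
At A: distances to the source charges are 1.30 m, 1.44 m, 1.64 m; V_A = Σ kqᵢ/rᵢ = -3.85×10⁴ V.
At B: distances to the source charges are 1.23 m, 0.585 m, 0.521 m; V_B = Σ kqᵢ/rᵢ = -2.06×10⁵ V.
ΔV = V_B − V_A = -1.68×10⁵ V.
W_field = −qΔV = −(-2.39×10⁻⁶ C)(-1.68×10⁵ V) = -0.400 J.

-0.400 J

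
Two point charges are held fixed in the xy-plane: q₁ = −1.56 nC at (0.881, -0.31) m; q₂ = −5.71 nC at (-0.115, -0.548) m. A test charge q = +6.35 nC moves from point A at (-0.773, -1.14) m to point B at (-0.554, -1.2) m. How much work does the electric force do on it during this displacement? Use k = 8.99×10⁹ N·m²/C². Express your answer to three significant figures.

The work done by the electric force is W_field = −ΔU = −q(V_B − V_A) = q(V_A − V_B).
At A: distances to the source charges are 1.85 m, 0.885 m; V_A = Σ kqᵢ/rᵢ = -65.6 V.
At B: distances to the source charges are 1.69 m, 0.786 m; V_B = Σ kqᵢ/rᵢ = -73.6 V.
ΔV = V_B − V_A = -8.04 V.
W_field = −qΔV = −(6.35×10⁻⁹ C)(-8.04 V) = 5.10×10⁻⁸ J.

5.10×10⁻⁸ J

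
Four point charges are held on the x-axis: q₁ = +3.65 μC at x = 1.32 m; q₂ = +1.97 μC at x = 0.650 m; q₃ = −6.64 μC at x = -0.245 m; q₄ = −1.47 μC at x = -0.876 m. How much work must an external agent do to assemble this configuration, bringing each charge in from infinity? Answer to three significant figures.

The assembly work is the sum of pairwise potential energies, U = Σ_{i<j} kqᵢqⱼ/rᵢⱼ.
Pair separations: r₁₂ = 0.670 m, r₁₃ = 1.56 m, r₁₄ = 2.20 m, r₂₃ = 0.895 m, r₂₄ = 1.53 m, r₃₄ = 0.631 m.
Summing all 6 pair terms gives U = -0.0741 J.

-0.0741 J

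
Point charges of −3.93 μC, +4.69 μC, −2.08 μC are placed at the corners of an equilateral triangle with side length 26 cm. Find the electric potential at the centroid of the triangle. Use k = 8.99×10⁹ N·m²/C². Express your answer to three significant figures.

-7.91×10⁴ V

The total potential is the scalar sum of each charge's contribution, V = Σ kqᵢ/rᵢ.
The distance from each vertex to the centroid is a/√3 = 0.150 m.
V = k[(-3.93×10⁻⁶)/(0.150) + (4.69×10⁻⁶)/(0.150) + (-2.08×10⁻⁶)/(0.150)] = -7.91×10⁴ V.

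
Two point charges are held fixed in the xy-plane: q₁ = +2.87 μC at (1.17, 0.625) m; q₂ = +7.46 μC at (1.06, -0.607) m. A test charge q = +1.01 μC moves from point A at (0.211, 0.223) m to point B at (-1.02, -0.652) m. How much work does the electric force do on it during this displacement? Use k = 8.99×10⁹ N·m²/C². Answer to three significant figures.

The work done by the electric force is W_field = −ΔU = −q(V_B − V_A) = q(V_A − V_B).
At A: distances to the source charges are 1.04 m, 1.19 m; V_A = Σ kqᵢ/rᵢ = 8.13×10⁴ V.
At B: distances to the source charges are 2.54 m, 2.08 m; V_B = Σ kqᵢ/rᵢ = 4.24×10⁴ V.
ΔV = V_B − V_A = -3.89×10⁴ V.
W_field = −qΔV = −(1.01×10⁻⁶ C)(-3.89×10⁴ V) = 0.0393 J.

0.0393 J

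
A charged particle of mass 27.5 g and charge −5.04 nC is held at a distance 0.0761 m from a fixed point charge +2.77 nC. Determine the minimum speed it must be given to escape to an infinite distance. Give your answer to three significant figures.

0.0110 m/s

To just escape, total mechanical energy must reach zero at infinity: ½mv²_min + U = 0, so ½mv²_min = −U = |kQq|/r.
|U| = |kQq|/r = (8.99×10⁹ N·m²/C²)(2.77×10⁻⁹)(5.04×10⁻⁹)/(0.0761) = 1.65×10⁻⁶ J.
v_min = √(2|U|/m) = √(2·1.65×10⁻⁶/0.0275) = 0.0110 m/s.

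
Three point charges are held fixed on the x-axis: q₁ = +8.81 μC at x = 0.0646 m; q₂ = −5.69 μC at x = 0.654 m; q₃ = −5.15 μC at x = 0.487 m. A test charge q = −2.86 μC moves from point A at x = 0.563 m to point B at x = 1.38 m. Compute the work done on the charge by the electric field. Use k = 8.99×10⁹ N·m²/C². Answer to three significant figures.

The work done by the electric force is W_field = −ΔU = −q(V_B − V_A) = q(V_A − V_B).
At A: distances to the source charges are 0.498 m, 0.0910 m, 0.0760 m; V_A = Σ kqᵢ/rᵢ = -1.01×10⁶ V.
At B: distances to the source charges are 1.32 m, 0.726 m, 0.893 m; V_B = Σ kqᵢ/rᵢ = -6.21×10⁴ V.
ΔV = V_B − V_A = 9.50×10⁵ V.
W_field = −qΔV = −(-2.86×10⁻⁶ C)(9.50×10⁵ V) = 2.72 J.

2.72 J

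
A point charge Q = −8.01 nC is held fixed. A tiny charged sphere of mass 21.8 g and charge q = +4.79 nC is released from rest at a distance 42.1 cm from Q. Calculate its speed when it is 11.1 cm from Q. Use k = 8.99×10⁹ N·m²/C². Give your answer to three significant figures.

Only the electrostatic force acts, so mechanical energy is conserved: ½mv² = U₁ − U₂ = kQq(1/r₁ − 1/r₂).
U₁ − U₂ = (8.99×10⁹ N·m²/C²)(-8.01×10⁻⁹ C)(4.79×10⁻⁹ C)(1/0.421 − 1/0.111) = 2.29×10⁻⁶ J.
v = √(2·2.29×10⁻⁶/0.0218) = 0.0145 m/s.

0.0145 m/s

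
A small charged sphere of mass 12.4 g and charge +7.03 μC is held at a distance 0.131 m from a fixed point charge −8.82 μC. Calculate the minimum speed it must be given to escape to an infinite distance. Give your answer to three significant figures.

26.2 m/s

To just escape, total mechanical energy must reach zero at infinity: ½mv²_min + U = 0, so ½mv²_min = −U = |kQq|/r.
|U| = |kQq|/r = (8.99×10⁹ N·m²/C²)(8.82×10⁻⁶)(7.03×10⁻⁶)/(0.131) = 4.26 J.
v_min = √(2|U|/m) = √(2·4.26/0.0124) = 26.2 m/s.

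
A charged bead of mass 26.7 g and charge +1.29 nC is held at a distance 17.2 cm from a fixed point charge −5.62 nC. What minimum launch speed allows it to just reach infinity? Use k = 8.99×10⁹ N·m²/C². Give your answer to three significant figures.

5.33×10⁻³ m/s

To just escape, total mechanical energy must reach zero at infinity: ½mv²_min + U = 0, so ½mv²_min = −U = |kQq|/r.
|U| = |kQq|/r = (8.99×10⁹ N·m²/C²)(5.62×10⁻⁹)(1.29×10⁻⁹)/(0.172) = 3.79×10⁻⁷ J.
v_min = √(2|U|/m) = √(2·3.79×10⁻⁷/0.0267) = 5.33×10⁻³ m/s.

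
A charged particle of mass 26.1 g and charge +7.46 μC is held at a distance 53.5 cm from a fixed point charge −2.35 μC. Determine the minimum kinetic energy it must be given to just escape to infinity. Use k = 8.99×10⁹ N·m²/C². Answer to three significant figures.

0.295 J

To just escape, total mechanical energy must reach zero at infinity: ½mv²_min + U = 0, so ½mv²_min = −U = |kQq|/r.
|U| = |kQq|/r = (8.99×10⁹ N·m²/C²)(2.35×10⁻⁶)(7.46×10⁻⁶)/(0.535) = 0.295 J.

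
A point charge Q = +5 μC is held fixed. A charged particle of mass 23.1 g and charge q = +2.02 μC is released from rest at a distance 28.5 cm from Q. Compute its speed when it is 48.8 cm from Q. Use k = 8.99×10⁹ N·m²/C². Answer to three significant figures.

Only the electrostatic force acts, so mechanical energy is conserved: ½mv² = U₁ − U₂ = kQq(1/r₁ − 1/r₂).
U₁ − U₂ = (8.99×10⁹ N·m²/C²)(5.00×10⁻⁶ C)(2.02×10⁻⁶ C)(1/0.285 − 1/0.488) = 0.133 J.
v = √(2·0.133/0.0231) = 3.39 m/s.

3.39 m/s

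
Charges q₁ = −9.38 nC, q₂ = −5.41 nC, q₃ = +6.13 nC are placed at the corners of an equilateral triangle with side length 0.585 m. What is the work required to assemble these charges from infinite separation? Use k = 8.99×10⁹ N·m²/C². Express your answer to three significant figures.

-6.13×10⁻⁷ J

The work to assemble the configuration equals its total potential energy, U = Σ kqᵢqⱼ/rᵢⱼ over all pairs.
All three pair separations equal the side length, 0.585 m.
U = (7.80×10⁻⁷) + (-8.84×10⁻⁷) + (-5.10×10⁻⁷) = -6.13×10⁻⁷ J.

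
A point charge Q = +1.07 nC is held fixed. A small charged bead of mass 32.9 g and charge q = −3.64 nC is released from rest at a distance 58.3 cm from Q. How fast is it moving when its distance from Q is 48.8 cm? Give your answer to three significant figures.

Only the electrostatic force acts, so mechanical energy is conserved: ½mv² = U₁ − U₂ = kQq(1/r₁ − 1/r₂).
U₁ − U₂ = (8.99×10⁹ N·m²/C²)(1.07×10⁻⁹ C)(-3.64×10⁻⁹ C)(1/0.583 − 1/0.488) = 1.17×10⁻⁸ J.
v = √(2·1.17×10⁻⁸/0.0329) = 8.43×10⁻⁴ m/s.

8.43×10⁻⁴ m/s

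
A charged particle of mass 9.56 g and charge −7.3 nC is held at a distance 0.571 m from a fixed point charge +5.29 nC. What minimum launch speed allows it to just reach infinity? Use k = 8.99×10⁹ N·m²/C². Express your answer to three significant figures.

To just escape, total mechanical energy must reach zero at infinity: ½mv²_min + U = 0, so ½mv²_min = −U = |kQq|/r.
|U| = |kQq|/r = (8.99×10⁹ N·m²/C²)(5.29×10⁻⁹)(7.30×10⁻⁹)/(0.571) = 6.08×10⁻⁷ J.
v_min = √(2|U|/m) = √(2·6.08×10⁻⁷/9.56×10⁻³) = 0.0113 m/s.

0.0113 m/s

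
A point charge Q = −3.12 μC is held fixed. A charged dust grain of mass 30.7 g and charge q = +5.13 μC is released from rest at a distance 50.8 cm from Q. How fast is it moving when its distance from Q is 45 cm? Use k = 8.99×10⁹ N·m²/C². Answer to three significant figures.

Only the electrostatic force acts, so mechanical energy is conserved: ½mv² = U₁ − U₂ = kQq(1/r₁ − 1/r₂).
U₁ − U₂ = (8.99×10⁹ N·m²/C²)(-3.12×10⁻⁶ C)(5.13×10⁻⁶ C)(1/0.508 − 1/0.450) = 0.0365 J.
v = √(2·0.0365/0.0307) = 1.54 m/s.

1.54 m/s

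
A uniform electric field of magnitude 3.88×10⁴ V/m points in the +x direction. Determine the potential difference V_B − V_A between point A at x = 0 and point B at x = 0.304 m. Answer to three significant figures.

In a uniform field, potential decreases in the direction of E: V_B − V_A = −E·Δx.
V_B − V_A = −(3.88×10⁴ V/m)(0.304 m) = -1.18×10⁴ V.

-1.18×10⁴ V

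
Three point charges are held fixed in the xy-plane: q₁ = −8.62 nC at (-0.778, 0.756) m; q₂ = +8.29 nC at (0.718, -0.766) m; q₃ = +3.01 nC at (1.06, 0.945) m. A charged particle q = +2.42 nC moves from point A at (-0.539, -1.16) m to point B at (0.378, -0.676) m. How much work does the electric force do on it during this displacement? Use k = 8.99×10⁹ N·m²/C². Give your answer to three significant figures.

The work done by the electric force is W_field = −ΔU = −q(V_B − V_A) = q(V_A − V_B).
At A: distances to the source charges are 1.93 m, 1.32 m, 2.64 m; V_A = Σ kqᵢ/rᵢ = 26.7 V.
At B: distances to the source charges are 1.84 m, 0.352 m, 1.76 m; V_B = Σ kqᵢ/rᵢ = 185 V.
ΔV = V_B − V_A = 159 V.
W_field = −qΔV = −(2.42×10⁻⁹ C)(159 V) = -3.84×10⁻⁷ J.

-3.84×10⁻⁷ J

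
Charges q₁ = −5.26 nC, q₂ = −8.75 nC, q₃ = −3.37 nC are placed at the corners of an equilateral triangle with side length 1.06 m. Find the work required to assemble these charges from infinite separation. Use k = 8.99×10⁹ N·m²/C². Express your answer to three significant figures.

The assembly work is the sum of pairwise potential energies, U = Σ_{i<j} kqᵢqⱼ/rᵢⱼ.
All three pair separations equal the side length, 1.06 m.
U = (3.90×10⁻⁷) + (1.50×10⁻⁷) + (2.50×10⁻⁷) = 7.91×10⁻⁷ J.

7.91×10⁻⁷ J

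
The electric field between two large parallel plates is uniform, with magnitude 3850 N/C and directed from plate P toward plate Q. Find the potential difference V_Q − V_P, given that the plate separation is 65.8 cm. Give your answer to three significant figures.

-2530 V

In a uniform field, potential decreases in the direction of E: ΔV = −E·d for a displacement d parallel to E.
Going from P to Q is a displacement of 65.8 cm along the field, so V_Q − V_P = −Ed = -2530 V.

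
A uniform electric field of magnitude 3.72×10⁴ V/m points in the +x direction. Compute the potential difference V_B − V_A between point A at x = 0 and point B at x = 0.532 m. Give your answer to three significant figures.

-1.98×10⁴ V

In a uniform field, potential decreases in the direction of E: V_B − V_A = −E·Δx.
V_B − V_A = −(3.72×10⁴ V/m)(0.532 m) = -1.98×10⁴ V.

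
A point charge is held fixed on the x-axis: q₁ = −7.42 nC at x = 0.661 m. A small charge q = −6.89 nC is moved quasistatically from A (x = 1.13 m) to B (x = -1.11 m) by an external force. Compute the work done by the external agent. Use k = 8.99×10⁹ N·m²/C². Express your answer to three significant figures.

For quasistatic motion the external work equals the change in potential energy: W_ext = qΔV = q(V_B − V_A).
At A: distance to the source charge is 0.469 m; V_A = kq₁/r = -142 V.
At B: distance to the source charge is 1.77 m; V_B = kq₁/r = -37.7 V.
ΔV = V_B − V_A = 105 V.
W_ext = qΔV = (-6.89×10⁻⁹ C)(105 V) = -7.20×10⁻⁷ J.

-7.20×10⁻⁷ J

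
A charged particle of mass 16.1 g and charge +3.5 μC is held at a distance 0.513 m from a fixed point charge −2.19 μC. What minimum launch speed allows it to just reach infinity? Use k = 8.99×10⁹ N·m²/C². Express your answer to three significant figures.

4.08 m/s

To just escape, total mechanical energy must reach zero at infinity: ½mv²_min + U = 0, so ½mv²_min = −U = |kQq|/r.
|U| = |kQq|/r = (8.99×10⁹ N·m²/C²)(2.19×10⁻⁶)(3.50×10⁻⁶)/(0.513) = 0.134 J.
v_min = √(2|U|/m) = √(2·0.134/0.0161) = 4.08 m/s.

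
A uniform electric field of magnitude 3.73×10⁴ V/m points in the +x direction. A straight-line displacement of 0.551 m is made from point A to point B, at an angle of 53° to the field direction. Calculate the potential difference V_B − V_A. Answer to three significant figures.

-1.24×10⁴ V

Only the component of displacement along E changes the potential: ΔV = −E·d·cosθ.
ΔV = −(3.73×10⁴ V/m)(0.551 m)cos53° = -1.24×10⁴ V.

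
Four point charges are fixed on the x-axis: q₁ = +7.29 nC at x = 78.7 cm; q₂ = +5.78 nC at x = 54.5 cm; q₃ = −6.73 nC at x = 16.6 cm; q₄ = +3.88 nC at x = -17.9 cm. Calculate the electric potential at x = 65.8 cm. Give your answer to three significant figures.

887 V

Electric potential is a scalar, so the contributions from each charge add algebraically: V = Σ kqᵢ/rᵢ.
Distances from the field point to each charge: r₁ = 0.129 m, r₂ = 0.113 m, r₃ = 0.492 m, r₄ = 0.837 m.
V = k[(7.29×10⁻⁹)/(0.129) + (5.78×10⁻⁹)/(0.113) + (-6.73×10⁻⁹)/(0.492) + (3.88×10⁻⁹)/(0.837)] = 887 V.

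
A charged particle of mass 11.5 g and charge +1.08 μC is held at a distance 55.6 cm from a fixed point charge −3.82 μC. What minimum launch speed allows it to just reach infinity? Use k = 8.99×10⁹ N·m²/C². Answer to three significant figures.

3.41 m/s

To just escape, total mechanical energy must reach zero at infinity: ½mv²_min + U = 0, so ½mv²_min = −U = |kQq|/r.
|U| = |kQq|/r = (8.99×10⁹ N·m²/C²)(3.82×10⁻⁶)(1.08×10⁻⁶)/(0.556) = 0.0667 J.
v_min = √(2|U|/m) = √(2·0.0667/0.0115) = 3.41 m/s.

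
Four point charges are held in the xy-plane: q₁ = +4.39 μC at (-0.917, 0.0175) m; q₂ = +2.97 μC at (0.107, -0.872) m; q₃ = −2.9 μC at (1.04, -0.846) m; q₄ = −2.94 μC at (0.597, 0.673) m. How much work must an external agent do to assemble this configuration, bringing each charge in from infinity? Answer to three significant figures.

The assembly work is the sum of pairwise potential energies, U = Σ_{i<j} kqᵢqⱼ/rᵢⱼ.
Pair separations: r₁₂ = 1.36 m, r₁₃ = 2.14 m, r₁₄ = 1.65 m, r₂₃ = 0.933 m, r₂₄ = 1.62 m, r₃₄ = 1.58 m.
Summing all 6 pair terms gives U = -0.120 J.

-0.120 J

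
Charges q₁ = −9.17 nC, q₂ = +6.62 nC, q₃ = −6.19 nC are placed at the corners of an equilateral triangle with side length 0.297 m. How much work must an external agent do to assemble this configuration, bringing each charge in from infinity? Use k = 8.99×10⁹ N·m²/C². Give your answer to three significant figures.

The work to assemble the configuration equals its total potential energy, U = Σ kqᵢqⱼ/rᵢⱼ over all pairs.
All three pair separations equal the side length, 0.297 m.
U = (-1.84×10⁻⁶) + (1.72×10⁻⁶) + (-1.24×10⁻⁶) = -1.36×10⁻⁶ J.

-1.36×10⁻⁶ J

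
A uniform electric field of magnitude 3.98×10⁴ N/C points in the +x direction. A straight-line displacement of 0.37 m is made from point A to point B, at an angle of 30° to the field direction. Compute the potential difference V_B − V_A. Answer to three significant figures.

-1.28×10⁴ V

Only the component of displacement along E changes the potential: ΔV = −E·d·cosθ.
ΔV = −(3.98×10⁴ V/m)(0.370 m)cos30° = -1.28×10⁴ V.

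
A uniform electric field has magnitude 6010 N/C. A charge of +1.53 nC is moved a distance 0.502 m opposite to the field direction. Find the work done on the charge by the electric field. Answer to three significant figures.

The potential change for a displacement 0.502 m opposite to the field direction is ΔV = +Ed = 3020 V.
W_field = −qΔV = -4.62×10⁻⁶ J.

-4.62×10⁻⁶ J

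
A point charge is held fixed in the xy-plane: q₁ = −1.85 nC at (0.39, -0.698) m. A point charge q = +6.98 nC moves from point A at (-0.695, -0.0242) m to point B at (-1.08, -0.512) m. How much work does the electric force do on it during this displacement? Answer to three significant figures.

-1.25×10⁻⁸ J

The work done by the electric force is W_field = −ΔU = −q(V_B − V_A) = q(V_A − V_B).
At A: distance to the source charge is 1.28 m; V_A = kq₁/r = -13.0 V.
At B: distance to the source charge is 1.48 m; V_B = kq₁/r = -11.2 V.
ΔV = V_B − V_A = 1.80 V.
W_field = −qΔV = −(6.98×10⁻⁹ C)(1.80 V) = -1.25×10⁻⁸ J.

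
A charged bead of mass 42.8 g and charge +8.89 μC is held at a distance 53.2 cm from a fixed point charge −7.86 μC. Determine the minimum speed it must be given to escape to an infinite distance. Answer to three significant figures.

To just escape, total mechanical energy must reach zero at infinity: ½mv²_min + U = 0, so ½mv²_min = −U = |kQq|/r.
|U| = |kQq|/r = (8.99×10⁹ N·m²/C²)(7.86×10⁻⁶)(8.89×10⁻⁶)/(0.532) = 1.18 J.
v_min = √(2|U|/m) = √(2·1.18/0.0428) = 7.43 m/s.

7.43 m/s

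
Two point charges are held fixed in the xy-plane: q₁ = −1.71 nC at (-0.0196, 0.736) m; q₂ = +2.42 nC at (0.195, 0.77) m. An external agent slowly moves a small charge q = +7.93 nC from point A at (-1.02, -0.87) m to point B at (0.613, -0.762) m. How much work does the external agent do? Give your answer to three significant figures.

For quasistatic motion the external work equals the change in potential energy: W_ext = qΔV = q(V_B − V_A).
At A: distances to the source charges are 1.89 m, 2.04 m; V_A = Σ kqᵢ/rᵢ = 2.53 V.
At B: distances to the source charges are 1.63 m, 1.59 m; V_B = Σ kqᵢ/rᵢ = 4.25 V.
ΔV = V_B − V_A = 1.71 V.
W_ext = qΔV = (7.93×10⁻⁹ C)(1.71 V) = 1.36×10⁻⁸ J.

1.36×10⁻⁸ J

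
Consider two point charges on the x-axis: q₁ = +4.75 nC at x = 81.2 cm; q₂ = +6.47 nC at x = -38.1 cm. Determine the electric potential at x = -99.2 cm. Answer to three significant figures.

119 V

The total potential is the scalar sum of each charge's contribution, V = Σ kqᵢ/rᵢ.
Distances from the field point to each charge: r₁ = 1.80 m, r₂ = 0.611 m.
V = k[(4.75×10⁻⁹)/(1.80) + (6.47×10⁻⁹)/(0.611)] = 119 V.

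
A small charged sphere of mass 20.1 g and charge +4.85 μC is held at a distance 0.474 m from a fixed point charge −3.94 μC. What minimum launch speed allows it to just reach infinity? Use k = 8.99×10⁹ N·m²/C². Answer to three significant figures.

6.01 m/s

To just escape, total mechanical energy must reach zero at infinity: ½mv²_min + U = 0, so ½mv²_min = −U = |kQq|/r.
|U| = |kQq|/r = (8.99×10⁹ N·m²/C²)(3.94×10⁻⁶)(4.85×10⁻⁶)/(0.474) = 0.362 J.
v_min = √(2|U|/m) = √(2·0.362/0.0201) = 6.01 m/s.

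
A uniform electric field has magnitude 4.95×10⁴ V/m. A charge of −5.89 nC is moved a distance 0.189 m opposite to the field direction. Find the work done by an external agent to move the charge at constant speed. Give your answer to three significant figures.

The potential change for a displacement 0.189 m opposite to the field direction is ΔV = +Ed = 9360 V.
W_ext = qΔV = -5.51×10⁻⁵ J.

-5.51×10⁻⁵ J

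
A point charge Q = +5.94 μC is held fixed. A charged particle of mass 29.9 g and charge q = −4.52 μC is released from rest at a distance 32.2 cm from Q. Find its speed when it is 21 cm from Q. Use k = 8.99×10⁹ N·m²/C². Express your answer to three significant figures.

5.17 m/s

Only the electrostatic force acts, so mechanical energy is conserved: ½mv² = U₁ − U₂ = kQq(1/r₁ − 1/r₂).
U₁ − U₂ = (8.99×10⁹ N·m²/C²)(5.94×10⁻⁶ C)(-4.52×10⁻⁶ C)(1/0.322 − 1/0.210) = 0.400 J.
v = √(2·0.400/0.0299) = 5.17 m/s.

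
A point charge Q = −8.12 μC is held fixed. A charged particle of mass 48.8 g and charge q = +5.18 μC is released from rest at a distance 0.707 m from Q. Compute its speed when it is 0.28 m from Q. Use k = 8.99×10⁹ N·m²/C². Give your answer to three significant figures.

5.78 m/s

Only the electrostatic force acts, so mechanical energy is conserved: ½mv² = U₁ − U₂ = kQq(1/r₁ − 1/r₂).
U₁ − U₂ = (8.99×10⁹ N·m²/C²)(-8.12×10⁻⁶ C)(5.18×10⁻⁶ C)(1/0.707 − 1/0.280) = 0.816 J.
v = √(2·0.816/0.0488) = 5.78 m/s.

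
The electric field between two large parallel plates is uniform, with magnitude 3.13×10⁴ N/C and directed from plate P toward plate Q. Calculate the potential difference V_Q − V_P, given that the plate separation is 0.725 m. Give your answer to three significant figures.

-2.27×10⁴ V

In a uniform field, potential decreases in the direction of E: ΔV = −E·d for a displacement d parallel to E.
Going from P to Q is a displacement of 0.725 m along the field, so V_Q − V_P = −Ed = -2.27×10⁴ V.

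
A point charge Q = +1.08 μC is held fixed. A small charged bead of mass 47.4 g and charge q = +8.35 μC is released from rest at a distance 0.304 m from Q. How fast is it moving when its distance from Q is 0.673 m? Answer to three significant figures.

2.48 m/s

Only the electrostatic force acts, so mechanical energy is conserved: ½mv² = U₁ − U₂ = kQq(1/r₁ − 1/r₂).
U₁ − U₂ = (8.99×10⁹ N·m²/C²)(1.08×10⁻⁶ C)(8.35×10⁻⁶ C)(1/0.304 − 1/0.673) = 0.146 J.
v = √(2·0.146/0.0474) = 2.48 m/s.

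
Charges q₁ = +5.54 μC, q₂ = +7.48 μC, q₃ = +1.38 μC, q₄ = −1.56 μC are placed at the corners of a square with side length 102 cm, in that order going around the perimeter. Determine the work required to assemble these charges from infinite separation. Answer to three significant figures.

The assembly work is the sum of pairwise potential energies, U = Σ_{i<j} kqᵢqⱼ/rᵢⱼ.
The four side pairs have separation 1.02 m and the two diagonal pairs 1.44 m.
Summing all 6 pair terms gives U = 0.336 J.

0.336 J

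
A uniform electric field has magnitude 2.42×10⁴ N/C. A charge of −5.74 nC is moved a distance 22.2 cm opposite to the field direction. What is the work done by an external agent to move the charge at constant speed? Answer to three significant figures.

-3.08×10⁻⁵ J

The potential change for a displacement 22.2 cm opposite to the field direction is ΔV = +Ed = 5370 V.
W_ext = qΔV = -3.08×10⁻⁵ J.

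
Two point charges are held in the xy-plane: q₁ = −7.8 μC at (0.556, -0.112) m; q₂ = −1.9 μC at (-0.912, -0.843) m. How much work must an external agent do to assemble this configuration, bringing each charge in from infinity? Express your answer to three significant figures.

0.0812 J

The assembly work is the sum of pairwise potential energies, U = Σ_{i<j} kqᵢqⱼ/rᵢⱼ.
Pair separations: r₁₂ = 1.64 m.
U = (0.0812) = 0.0812 J.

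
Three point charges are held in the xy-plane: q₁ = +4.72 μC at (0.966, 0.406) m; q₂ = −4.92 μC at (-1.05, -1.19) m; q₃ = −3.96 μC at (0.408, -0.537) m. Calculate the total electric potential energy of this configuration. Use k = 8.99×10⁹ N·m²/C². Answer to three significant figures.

The assembly work is the sum of pairwise potential energies, U = Σ_{i<j} kqᵢqⱼ/rᵢⱼ.
Pair separations: r₁₂ = 2.57 m, r₁₃ = 1.10 m, r₂₃ = 1.60 m.
U = (-0.0812) + (-0.153) + (0.110) = -0.125 J.

-0.125 J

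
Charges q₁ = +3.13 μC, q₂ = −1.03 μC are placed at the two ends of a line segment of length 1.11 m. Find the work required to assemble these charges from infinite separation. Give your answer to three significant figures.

The work to assemble the configuration equals its total potential energy, U = Σ kqᵢqⱼ/rᵢⱼ over all pairs.
The separation is r = 1.11 m.
U = (-0.0261) = -0.0261 J.

-0.0261 J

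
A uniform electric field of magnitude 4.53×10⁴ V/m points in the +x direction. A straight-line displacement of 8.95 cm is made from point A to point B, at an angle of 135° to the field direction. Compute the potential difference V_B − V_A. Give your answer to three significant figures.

Only the component of displacement along E changes the potential: ΔV = −E·d·cosθ.
ΔV = −(4.53×10⁴ V/m)(0.0895 m)cos135° = 2870 V.

2870 V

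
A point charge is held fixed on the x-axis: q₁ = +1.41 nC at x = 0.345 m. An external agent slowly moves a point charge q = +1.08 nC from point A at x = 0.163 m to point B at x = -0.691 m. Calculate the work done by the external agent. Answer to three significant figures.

For quasistatic motion the external work equals the change in potential energy: W_ext = qΔV = q(V_B − V_A).
At A: distance to the source charge is 0.182 m; V_A = kq₁/r = 69.6 V.
At B: distance to the source charge is 1.04 m; V_B = kq₁/r = 12.2 V.
ΔV = V_B − V_A = -57.4 V.
W_ext = qΔV = (1.08×10⁻⁹ C)(-57.4 V) = -6.20×10⁻⁸ J.

-6.20×10⁻⁸ J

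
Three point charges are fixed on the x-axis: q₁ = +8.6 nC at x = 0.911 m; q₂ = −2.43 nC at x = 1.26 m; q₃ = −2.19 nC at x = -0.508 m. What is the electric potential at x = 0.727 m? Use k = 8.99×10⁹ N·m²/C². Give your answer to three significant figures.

363 V

Electric potential is a scalar, so the contributions from each charge add algebraically: V = Σ kqᵢ/rᵢ.
Distances from the field point to each charge: r₁ = 0.184 m, r₂ = 0.533 m, r₃ = 1.23 m.
V = k[(8.60×10⁻⁹)/(0.184) + (-2.43×10⁻⁹)/(0.533) + (-2.19×10⁻⁹)/(1.23)] = 363 V.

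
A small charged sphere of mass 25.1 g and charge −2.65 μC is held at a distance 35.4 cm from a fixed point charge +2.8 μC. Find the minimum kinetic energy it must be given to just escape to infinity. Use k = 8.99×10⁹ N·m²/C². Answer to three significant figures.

To just escape, total mechanical energy must reach zero at infinity: ½mv²_min + U = 0, so ½mv²_min = −U = |kQq|/r.
|U| = |kQq|/r = (8.99×10⁹ N·m²/C²)(2.80×10⁻⁶)(2.65×10⁻⁶)/(0.354) = 0.188 J.

0.188 J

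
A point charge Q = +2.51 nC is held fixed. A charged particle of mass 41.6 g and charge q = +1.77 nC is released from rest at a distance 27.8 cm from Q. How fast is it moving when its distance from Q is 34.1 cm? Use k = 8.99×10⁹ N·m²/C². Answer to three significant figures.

1.13×10⁻³ m/s

Only the electrostatic force acts, so mechanical energy is conserved: ½mv² = U₁ − U₂ = kQq(1/r₁ − 1/r₂).
U₁ − U₂ = (8.99×10⁹ N·m²/C²)(2.51×10⁻⁹ C)(1.77×10⁻⁹ C)(1/0.278 − 1/0.341) = 2.65×10⁻⁸ J.
v = √(2·2.65×10⁻⁸/0.0416) = 1.13×10⁻³ m/s.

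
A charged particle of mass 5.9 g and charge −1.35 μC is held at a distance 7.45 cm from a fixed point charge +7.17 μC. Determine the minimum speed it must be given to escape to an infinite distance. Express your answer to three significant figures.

19.9 m/s

To just escape, total mechanical energy must reach zero at infinity: ½mv²_min + U = 0, so ½mv²_min = −U = |kQq|/r.
|U| = |kQq|/r = (8.99×10⁹ N·m²/C²)(7.17×10⁻⁶)(1.35×10⁻⁶)/(0.0745) = 1.17 J.
v_min = √(2|U|/m) = √(2·1.17/5.90×10⁻³) = 19.9 m/s.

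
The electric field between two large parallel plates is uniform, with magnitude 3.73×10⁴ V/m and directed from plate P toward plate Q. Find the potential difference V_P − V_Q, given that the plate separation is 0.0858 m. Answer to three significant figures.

3200 V

In a uniform field, potential decreases in the direction of E: ΔV = −E·d for a displacement d parallel to E.
Going from Q to P is a displacement of 0.0858 m opposite to the field, so V_P − V_Q = +Ed = 3200 V.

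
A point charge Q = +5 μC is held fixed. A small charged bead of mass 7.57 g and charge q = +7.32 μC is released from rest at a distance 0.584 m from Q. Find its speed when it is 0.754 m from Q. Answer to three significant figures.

Only the electrostatic force acts, so mechanical energy is conserved: ½mv² = U₁ − U₂ = kQq(1/r₁ − 1/r₂).
U₁ − U₂ = (8.99×10⁹ N·m²/C²)(5.00×10⁻⁶ C)(7.32×10⁻⁶ C)(1/0.584 − 1/0.754) = 0.127 J.
v = √(2·0.127/7.57×10⁻³) = 5.79 m/s.

5.79 m/s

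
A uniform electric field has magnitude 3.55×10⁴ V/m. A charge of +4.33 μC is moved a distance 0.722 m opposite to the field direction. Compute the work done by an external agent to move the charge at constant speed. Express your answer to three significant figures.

0.111 J

The potential change for a displacement 0.722 m opposite to the field direction is ΔV = +Ed = 2.56×10⁴ V.
W_ext = qΔV = 0.111 J.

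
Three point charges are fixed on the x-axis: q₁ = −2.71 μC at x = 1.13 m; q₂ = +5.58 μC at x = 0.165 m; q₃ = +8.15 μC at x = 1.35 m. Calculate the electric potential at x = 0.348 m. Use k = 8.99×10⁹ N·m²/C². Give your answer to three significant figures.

3.16×10⁵ V

The total potential is the scalar sum of each charge's contribution, V = Σ kqᵢ/rᵢ.
Distances from the field point to each charge: r₁ = 0.782 m, r₂ = 0.183 m, r₃ = 1.00 m.
V = k[(-2.71×10⁻⁶)/(0.782) + (5.58×10⁻⁶)/(0.183) + (8.15×10⁻⁶)/(1.00)] = 3.16×10⁵ V.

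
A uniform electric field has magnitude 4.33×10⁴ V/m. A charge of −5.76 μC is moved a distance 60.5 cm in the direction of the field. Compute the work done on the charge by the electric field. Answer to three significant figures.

-0.151 J

The potential change for a displacement 60.5 cm in the direction of the field is ΔV = −Ed = -2.62×10⁴ V.
W_field = −qΔV = -0.151 J.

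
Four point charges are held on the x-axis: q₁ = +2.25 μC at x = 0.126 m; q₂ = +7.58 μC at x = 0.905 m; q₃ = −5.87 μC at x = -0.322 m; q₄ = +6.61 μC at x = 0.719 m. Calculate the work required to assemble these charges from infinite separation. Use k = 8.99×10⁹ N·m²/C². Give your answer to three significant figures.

1.92 J

The assembly work is the sum of pairwise potential energies, U = Σ_{i<j} kqᵢqⱼ/rᵢⱼ.
Pair separations: r₁₂ = 0.779 m, r₁₃ = 0.448 m, r₁₄ = 0.593 m, r₂₃ = 1.23 m, r₂₄ = 0.186 m, r₃₄ = 1.04 m.
Summing all 6 pair terms gives U = 1.92 J.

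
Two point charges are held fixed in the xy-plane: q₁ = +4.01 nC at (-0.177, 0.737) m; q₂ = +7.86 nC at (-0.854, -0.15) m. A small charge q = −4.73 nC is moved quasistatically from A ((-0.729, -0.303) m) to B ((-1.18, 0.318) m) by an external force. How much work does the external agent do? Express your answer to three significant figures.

For quasistatic motion the external work equals the change in potential energy: W_ext = qΔV = q(V_B − V_A).
At A: distances to the source charges are 1.18 m, 0.198 m; V_A = Σ kqᵢ/rᵢ = 388 V.
At B: distances to the source charges are 1.09 m, 0.570 m; V_B = Σ kqᵢ/rᵢ = 157 V.
ΔV = V_B − V_A = -231 V.
W_ext = qΔV = (-4.73×10⁻⁹ C)(-231 V) = 1.09×10⁻⁶ J.

1.09×10⁻⁶ J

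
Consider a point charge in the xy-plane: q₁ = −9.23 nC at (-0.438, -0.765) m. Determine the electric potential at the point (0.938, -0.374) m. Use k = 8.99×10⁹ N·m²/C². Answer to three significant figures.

The total potential is the scalar sum of each charge's contribution, V = Σ kqᵢ/rᵢ.
Distances from the field point to each charge: r₁ = 1.43 m.
V = k[(-9.23×10⁻⁹)/(1.43)] = -58.0 V.

-58.0 V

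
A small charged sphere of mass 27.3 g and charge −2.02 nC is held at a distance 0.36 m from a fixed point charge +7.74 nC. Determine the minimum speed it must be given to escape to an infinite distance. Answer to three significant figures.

5.35×10⁻³ m/s

To just escape, total mechanical energy must reach zero at infinity: ½mv²_min + U = 0, so ½mv²_min = −U = |kQq|/r.
|U| = |kQq|/r = (8.99×10⁹ N·m²/C²)(7.74×10⁻⁹)(2.02×10⁻⁹)/(0.360) = 3.90×10⁻⁷ J.
v_min = √(2|U|/m) = √(2·3.90×10⁻⁷/0.0273) = 5.35×10⁻³ m/s.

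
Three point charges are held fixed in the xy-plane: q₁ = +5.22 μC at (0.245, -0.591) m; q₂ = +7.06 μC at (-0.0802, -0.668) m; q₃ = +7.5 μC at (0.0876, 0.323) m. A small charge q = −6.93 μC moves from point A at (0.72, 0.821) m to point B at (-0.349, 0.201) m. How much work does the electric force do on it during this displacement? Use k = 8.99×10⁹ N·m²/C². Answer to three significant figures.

The work done by the electric force is W_field = −ΔU = −q(V_B − V_A) = q(V_A − V_B).
At A: distances to the source charges are 1.49 m, 1.69 m, 0.805 m; V_A = Σ kqᵢ/rᵢ = 1.53×10⁵ V.
At B: distances to the source charges are 0.990 m, 0.910 m, 0.453 m; V_B = Σ kqᵢ/rᵢ = 2.66×10⁵ V.
ΔV = V_B − V_A = 1.13×10⁵ V.
W_field = −qΔV = −(-6.93×10⁻⁶ C)(1.13×10⁵ V) = 0.784 J.

0.784 J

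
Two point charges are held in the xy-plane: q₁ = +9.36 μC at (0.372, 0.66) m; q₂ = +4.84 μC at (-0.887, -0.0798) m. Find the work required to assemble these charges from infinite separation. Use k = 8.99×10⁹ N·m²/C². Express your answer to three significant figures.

The assembly work is the sum of pairwise potential energies, U = Σ_{i<j} kqᵢqⱼ/rᵢⱼ.
Pair separations: r₁₂ = 1.46 m.
U = (0.279) = 0.279 J.

0.279 J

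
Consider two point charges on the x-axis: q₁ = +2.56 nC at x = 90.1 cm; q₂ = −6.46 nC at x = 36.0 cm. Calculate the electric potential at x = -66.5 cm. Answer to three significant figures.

-42.0 V

Electric potential is a scalar, so the contributions from each charge add algebraically: V = Σ kqᵢ/rᵢ.
Distances from the field point to each charge: r₁ = 1.57 m, r₂ = 1.02 m.
V = k[(2.56×10⁻⁹)/(1.57) + (-6.46×10⁻⁹)/(1.02)] = -42.0 V.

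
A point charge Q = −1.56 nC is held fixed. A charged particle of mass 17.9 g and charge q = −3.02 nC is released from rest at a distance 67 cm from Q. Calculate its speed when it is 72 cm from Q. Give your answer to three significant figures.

7.00×10⁻⁴ m/s

Only the electrostatic force acts, so mechanical energy is conserved: ½mv² = U₁ − U₂ = kQq(1/r₁ − 1/r₂).
U₁ − U₂ = (8.99×10⁹ N·m²/C²)(-1.56×10⁻⁹ C)(-3.02×10⁻⁹ C)(1/0.670 − 1/0.720) = 4.39×10⁻⁹ J.
v = √(2·4.39×10⁻⁹/0.0179) = 7.00×10⁻⁴ m/s.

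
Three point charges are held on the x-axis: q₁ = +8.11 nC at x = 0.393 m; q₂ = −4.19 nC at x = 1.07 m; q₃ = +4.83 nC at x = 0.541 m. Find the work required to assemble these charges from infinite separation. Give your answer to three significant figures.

The work to assemble the configuration equals its total potential energy, U = Σ kqᵢqⱼ/rᵢⱼ over all pairs.
Pair separations: r₁₂ = 0.677 m, r₁₃ = 0.148 m, r₂₃ = 0.529 m.
U = (-4.51×10⁻⁷) + (2.38×10⁻⁶) + (-3.44×10⁻⁷) = 1.58×10⁻⁶ J.

1.58×10⁻⁶ J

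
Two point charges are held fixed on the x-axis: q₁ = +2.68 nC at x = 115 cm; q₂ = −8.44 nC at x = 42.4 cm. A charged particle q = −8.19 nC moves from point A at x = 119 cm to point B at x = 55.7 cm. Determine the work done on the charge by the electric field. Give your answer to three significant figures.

The work done by the electric force is W_field = −ΔU = −q(V_B − V_A) = q(V_A − V_B).
At A: distances to the source charges are 0.0400 m, 0.766 m; V_A = Σ kqᵢ/rᵢ = 503 V.
At B: distances to the source charges are 0.593 m, 0.133 m; V_B = Σ kqᵢ/rᵢ = -530 V.
ΔV = V_B − V_A = -1030 V.
W_field = −qΔV = −(-8.19×10⁻⁹ C)(-1030 V) = -8.46×10⁻⁶ J.

-8.46×10⁻⁶ J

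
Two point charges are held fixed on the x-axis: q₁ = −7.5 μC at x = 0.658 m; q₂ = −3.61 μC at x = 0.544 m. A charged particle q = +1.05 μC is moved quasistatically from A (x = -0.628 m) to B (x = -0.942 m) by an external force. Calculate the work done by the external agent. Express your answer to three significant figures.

For quasistatic motion the external work equals the change in potential energy: W_ext = qΔV = q(V_B − V_A).
At A: distances to the source charges are 1.29 m, 1.17 m; V_A = Σ kqᵢ/rᵢ = -8.01×10⁴ V.
At B: distances to the source charges are 1.60 m, 1.49 m; V_B = Σ kqᵢ/rᵢ = -6.40×10⁴ V.
ΔV = V_B − V_A = 1.61×10⁴ V.
W_ext = qΔV = (1.05×10⁻⁶ C)(1.61×10⁴ V) = 0.0169 J.

0.0169 J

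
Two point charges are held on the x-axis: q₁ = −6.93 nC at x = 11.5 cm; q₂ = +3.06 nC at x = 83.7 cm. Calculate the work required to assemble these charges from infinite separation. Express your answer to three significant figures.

-2.64×10⁻⁷ J

The assembly work is the sum of pairwise potential energies, U = Σ_{i<j} kqᵢqⱼ/rᵢⱼ.
Pair separations: r₁₂ = 0.722 m.
U = (-2.64×10⁻⁷) = -2.64×10⁻⁷ J.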